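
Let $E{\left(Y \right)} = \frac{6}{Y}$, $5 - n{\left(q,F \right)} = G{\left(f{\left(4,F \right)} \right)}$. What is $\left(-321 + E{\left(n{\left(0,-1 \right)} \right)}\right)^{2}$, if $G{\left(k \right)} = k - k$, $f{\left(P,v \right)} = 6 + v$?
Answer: $\frac{2556801}{25} \approx 1.0227 \cdot 10^{5}$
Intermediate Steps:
$G{\left(k \right)} = 0$
$n{\left(q,F \right)} = 5$ ($n{\left(q,F \right)} = 5 - 0 = 5 + 0 = 5$)
$\left(-321 + E{\left(n{\left(0,-1 \right)} \right)}\right)^{2} = \left(-321 + \frac{6}{5}\right)^{2} = \left(- \frac{1599}{5}\right)^{2} = \frac{2556801}{25}$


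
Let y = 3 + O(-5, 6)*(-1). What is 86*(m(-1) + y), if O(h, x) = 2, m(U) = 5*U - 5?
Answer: -774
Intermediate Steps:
m(U) = -5 + 5*U
y = 1 (y = 3 + 2*(-1) = 3 - 2 = 1)
86*(m(-1) + y) = 86*((-5 + 5*(-1)) + 1) = 86*((-5 - 5) + 1) = 86*(-10 + 1) = 86*(-9) = -774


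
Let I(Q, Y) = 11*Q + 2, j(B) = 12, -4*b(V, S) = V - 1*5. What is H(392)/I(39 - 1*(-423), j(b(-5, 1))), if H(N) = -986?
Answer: -493/2542 ≈ -0.19394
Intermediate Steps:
b(V, S) = 5/4 - V/4 (b(V, S) = -(V - 1*5)/4 = -(V - 5)/4 = -(-5 + V)/4 = 5/4 - V/4)
I(Q, Y) = 2 + 11*Q
H(392)/I(39 - 1*(-423), j(b(-5, 1))) = -986/(2 + 11*(39 - 1*(-423))) = -986/(2 + 11*(39 + 423)) = -986/(2 + 11*462) = -986/(2 + 5082) = -986/5084 = -986*1/5084 = -493/2542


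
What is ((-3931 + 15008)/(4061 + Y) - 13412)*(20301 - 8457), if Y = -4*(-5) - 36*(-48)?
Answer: -922638491964/5809 ≈ -1.5883e+8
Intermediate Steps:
Y = 1748 (Y = 20 + 1728 = 1748)
((-3931 + 15008)/(4061 + Y) - 13412)*(20301 - 8457) = ((-3931 + 15008)/(4061 + 1748) - 13412)*(20301 - 8457) = (11077/5809 - 13412)*11844 = -77899231/5809*11844 = -922638491964/5809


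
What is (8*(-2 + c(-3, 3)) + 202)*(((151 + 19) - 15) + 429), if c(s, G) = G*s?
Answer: 66576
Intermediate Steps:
(8*(-2 + c(-3, 3)) + 202)*(((151 + 19) - 15) + 429) = (8*(-2 + 3*(-3)) + 202)*(((151 + 19) - 15) + 429) = (8*(-2 - 9) + 202)*((170 - 15) + 429) = (8*(-11) + 202)*(155 + 429) = (-88 + 202)*584 = 114*584 = 66576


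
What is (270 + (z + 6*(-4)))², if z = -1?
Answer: 60025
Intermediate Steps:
(270 + (z + 6*(-4)))² = (270 + (-1 + 6*(-4)))² = (270 + (-1 - 24))² = (270 - 25)² = 245² = 60025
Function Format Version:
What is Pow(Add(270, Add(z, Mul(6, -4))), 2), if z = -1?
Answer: 60025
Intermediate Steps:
Pow(Add(270, Add(z, Mul(6, -4))), 2) = Pow(Add(270, Add(-1, Mul(6, -4))), 2) = Pow(Add(270, Add(-1, -24)), 2) = Pow(Add(270, -25), 2) = Pow(245, 2) = 60025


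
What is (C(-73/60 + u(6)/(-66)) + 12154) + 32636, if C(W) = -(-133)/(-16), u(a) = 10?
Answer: 716507/16 ≈ 44782.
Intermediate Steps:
C(W) = -133/16 (C(W) = -(-133)*(-1)/16 = -7*19/16 = -133/16)
(C(-73/60 + u(6)/(-66)) + 12154) + 32636 = (-133/16 + 12154) + 32636 = 194331/16 + 32636 = 716507/16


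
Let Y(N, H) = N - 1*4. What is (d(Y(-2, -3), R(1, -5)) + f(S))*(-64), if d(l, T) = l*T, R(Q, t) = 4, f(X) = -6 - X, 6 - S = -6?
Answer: 2688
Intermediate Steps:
S = 12 (S = 6 - 1*(-6) = 6 + 6 = 12)
Y(N, H) = -4 + N (Y(N, H) = N - 4 = -4 + N)
d(l, T) = T*l
(d(Y(-2, -3), R(1, -5)) + f(S))*(-64) = (4*(-4 - 2) + (-6 - 1*12))*(-64) = (4*(-6) + (-6 - 12))*(-64) = (-24 - 18)*(-64) = -42*(-64) = 2688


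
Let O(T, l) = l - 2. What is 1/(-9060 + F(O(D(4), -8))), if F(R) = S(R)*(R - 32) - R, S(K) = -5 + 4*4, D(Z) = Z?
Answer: -1/9512 ≈ -0.00010513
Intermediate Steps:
S(K) = 11 (S(K) = -5 + 16 = 11)
O(T, l) = -2 + l
F(R) = -352 + 10*R (F(R) = 11*(R - 32) - R = 11*(-32 + R) - R = (-352 + 11*R) - R = -352 + 10*R)
1/(-9060 + F(O(D(4), -8))) = 1/(-9060 + (-352 + 10*(-2 - 8))) = 1/(-9060 + (-352 + 10*(-10))) = 1/(-9060 + (-352 - 100)) = 1/(-9060 - 452) = 1/(-9512) = -1/9512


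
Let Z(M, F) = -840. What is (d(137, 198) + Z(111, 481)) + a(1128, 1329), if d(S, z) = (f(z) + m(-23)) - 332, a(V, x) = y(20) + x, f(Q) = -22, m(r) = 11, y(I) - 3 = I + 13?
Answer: 182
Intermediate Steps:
y(I) = 16 + I (y(I) = 3 + (I + 13) = 3 + (13 + I) = 16 + I)
a(V, x) = 36 + x (a(V, x) = (16 + 20) + x = 36 + x)
d(S, z) = -343 (d(S, z) = (-22 + 11) - 332 = -11 - 332 = -343)
(d(137, 198) + Z(111, 481)) + a(1128, 1329) = (-343 - 840) + (36 + 1329) = -1183 + 1365 = 182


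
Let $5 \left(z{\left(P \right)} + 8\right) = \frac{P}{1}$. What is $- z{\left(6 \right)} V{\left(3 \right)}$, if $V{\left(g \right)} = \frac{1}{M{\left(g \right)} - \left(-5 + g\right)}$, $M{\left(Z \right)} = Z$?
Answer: $\frac{34}{25} \approx 1.36$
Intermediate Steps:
$z{\left(P \right)} = -8 + \frac{P}{5}$ ($z{\left(P \right)} = -8 + \frac{P 1^{-1}}{5} = -8 + \frac{P 1}{5} = -8 + \frac{P}{5}$)
$V{\left(g \right)} = \frac{1}{5}$ ($V{\left(g \right)} = \frac{1}{g - \left(-5 + g\right)} = \frac{1}{5}$)
$- z{\left(6 \right)} V{\left(3 \right)} = - (-8 + \frac{1}{5} \cdot 6) \frac{1}{5} = - (-8 + \frac{6}{5}) \frac{1}{5} = \left(-1\right) \left(- \frac{34}{5}\right) \frac{1}{5} = \frac{34}{5} \cdot \frac{1}{5} = \frac{34}{25}$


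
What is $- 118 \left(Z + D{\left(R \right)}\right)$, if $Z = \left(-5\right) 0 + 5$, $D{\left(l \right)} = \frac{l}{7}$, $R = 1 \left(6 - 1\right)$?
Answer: $- \frac{4720}{7} \approx -674.29$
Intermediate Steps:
$R = 5$ ($R = 1 \cdot 5 = 5$)
$D{\left(l \right)} = \frac{l}{7}$ ($D{\left(l \right)} = l \frac{1}{7} = \frac{l}{7}$)
$Z = 5$ ($Z = 0 + 5 = 5$)
$- 118 \left(Z + D{\left(R \right)}\right) = - 118 \left(5 + \frac{1}{7} \cdot 5\right) = - 118 \left(5 + \frac{5}{7}\right) = \left(-118\right) \frac{40}{7} = - \frac{4720}{7}$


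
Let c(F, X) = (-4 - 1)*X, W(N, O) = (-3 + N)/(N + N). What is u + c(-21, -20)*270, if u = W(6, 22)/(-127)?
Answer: 13715999/508 ≈ 27000.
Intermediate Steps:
W(N, O) = (-3 + N)/(2*N) (W(N, O) = (-3 + N)/((2*N)) = (-3 + N)*(1/(2*N)) = (-3 + N)/(2*N))
u = -1/508 (u = ((½)*(-3 + 6)/6)/(-127) = ((½)*(⅙)*3)*(-1/127) = (¼)*(-1/127) = -1/508 ≈ -0.0019685)
c(F, X) = -5*X
u + c(-21, -20)*270 = -1/508 - 5*(-20)*270 = -1/508 + 100*270 = -1/508 + 27000 = 13715999/508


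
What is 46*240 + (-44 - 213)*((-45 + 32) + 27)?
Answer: 7442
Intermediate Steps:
46*240 + (-44 - 213)*((-45 + 32) + 27) = 11040 - 257*(-13 + 27) = 11040 - 257*14 = 11040 - 3598 = 7442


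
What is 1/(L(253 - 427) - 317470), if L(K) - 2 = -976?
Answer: -1/318444 ≈ -3.1403e-6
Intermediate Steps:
L(K) = -974 (L(K) = 2 - 976 = -974)
1/(L(253 - 427) - 317470) = 1/(-974 - 317470) = 1/(-318444) = -1/318444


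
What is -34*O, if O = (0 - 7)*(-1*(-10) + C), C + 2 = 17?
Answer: 5950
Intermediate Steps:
C = 15 (C = -2 + 17 = 15)
O = -175 (O = (0 - 7)*(-1*(-10) + 15) = -7*(10 + 15) = -7*25 = -175)
-34*O = -34*(-175) = 5950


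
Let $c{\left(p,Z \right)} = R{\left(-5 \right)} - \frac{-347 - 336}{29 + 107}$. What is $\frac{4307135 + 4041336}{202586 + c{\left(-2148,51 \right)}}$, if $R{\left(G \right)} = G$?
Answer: $\frac{1135392056}{27551699} \approx 41.21$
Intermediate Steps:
$c{\left(p,Z \right)} = \frac{3}{136}$ ($c{\left(p,Z \right)} = -5 - \frac{-347 - 336}{29 + 107} = -5 - - \frac{683}{136} = -5 + \frac{683}{136} = \frac{3}{136}$)
$\frac{4307135 + 4041336}{202586 + c{\left(-2148,51 \right)}} = \frac{4307135 + 4041336}{202586 + \frac{3}{136}} = \frac{8348471}{\frac{27551699}{136}} = 8348471 \cdot \frac{136}{27551699} = \frac{1135392056}{27551699}$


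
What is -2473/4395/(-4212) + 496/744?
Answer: 12343633/18511740 ≈ 0.66680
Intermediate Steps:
-2473/4395/(-4212) + 496/744 = -2473*1/4395*(-1/4212) + 496*(1/744) = -2473/4395*(-1/4212) + 2/3 = 2473/18511740 + 2/3 = 12343633/18511740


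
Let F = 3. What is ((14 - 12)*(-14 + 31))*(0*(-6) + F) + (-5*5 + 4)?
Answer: 81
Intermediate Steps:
((14 - 12)*(-14 + 31))*(0*(-6) + F) + (-5*5 + 4) = ((14 - 12)*(-14 + 31))*(0*(-6) + 3) + (-5*5 + 4) = (2*17)*(0 + 3) + (-25 + 4) = 34*3 - 21 = 102 - 21 = 81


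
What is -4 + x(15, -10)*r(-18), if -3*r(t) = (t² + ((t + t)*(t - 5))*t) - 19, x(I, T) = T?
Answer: -146002/3 ≈ -48667.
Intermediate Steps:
r(t) = 19/3 - t²/3 - 2*t²*(-5 + t)/3 (r(t) = -((t² + ((t + t)*(t - 5))*t) - 19)/3 = -((t² + ((2*t)*(-5 + t))*t) - 19)/3 = -((t² + (2*t*(-5 + t))*t) - 19)/3 = -((t² + 2*t²*(-5 + t)) - 19)/3 = -(-19 + t² + 2*t²*(-5 + t))/3 = 19/3 - t²/3 - 2*t²*(-5 + t)/3)
-4 + x(15, -10)*r(-18) = -4 - 10*(19/3 + 3*(-18)² - ⅔*(-18)³) = -4 - 10*(19/3 + 3*324 - ⅔*(-5832)) = -4 - 10*(19/3 + 972 + 3888) = -4 - 10*14599/3 = -4 - 145990/3 = -146002/3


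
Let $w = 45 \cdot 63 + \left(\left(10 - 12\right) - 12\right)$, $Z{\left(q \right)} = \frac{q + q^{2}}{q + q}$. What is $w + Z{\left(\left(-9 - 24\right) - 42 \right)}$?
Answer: $2784$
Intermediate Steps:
$Z{\left(q \right)} = \frac{q + q^{2}}{2 q}$
$w = 2821$ ($w = 2835 - 14 = 2821$)
$w + Z{\left(\left(-9 - 24\right) - 42 \right)} = 2821 + \left(\frac{1}{2} + \frac{\left(-9 - 24\right) - 42}{2}\right) = 2821 + \left(\frac{1}{2} + \frac{-33 - 42}{2}\right) = 2821 + \left(\frac{1}{2} + \frac{1}{2} \left(-75\right)\right) = 2821 + \left(\frac{1}{2} - \frac{75}{2}\right) = 2821 - 37 = 2784$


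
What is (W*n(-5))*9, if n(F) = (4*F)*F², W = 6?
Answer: -27000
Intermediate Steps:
n(F) = 4*F³
(W*n(-5))*9 = (6*(4*(-5)³))*9 = (6*(4*(-125)))*9 = (6*(-500))*9 = -3000*9 = -27000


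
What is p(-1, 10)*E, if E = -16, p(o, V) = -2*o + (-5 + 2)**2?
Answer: -176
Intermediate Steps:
p(o, V) = 9 - 2*o (p(o, V) = -2*o + (-3)**2 = -2*o + 9 = 9 - 2*o)
p(-1, 10)*E = (9 - 2*(-1))*(-16) = (9 + 2)*(-16) = 11*(-16) = -176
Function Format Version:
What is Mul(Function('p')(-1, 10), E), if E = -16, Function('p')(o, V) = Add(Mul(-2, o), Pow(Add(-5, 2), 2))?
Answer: -176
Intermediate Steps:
Function('p')(o, V) = Add(9, Mul(-2, o)) (Function('p')(o, V) = Add(Mul(-2, o), Pow(-3, 2)) = Add(Mul(-2, o), 9) = Add(9, Mul(-2, o)))
Mul(Function('p')(-1, 10), E) = Mul(Add(9, Mul(-2, -1)), -16) = Mul(Add(9, 2), -16) = Mul(11, -16) = -176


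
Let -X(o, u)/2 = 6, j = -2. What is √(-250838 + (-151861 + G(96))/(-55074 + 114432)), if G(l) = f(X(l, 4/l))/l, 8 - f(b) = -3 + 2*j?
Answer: 45*I*√775905308997/79144 ≈ 500.84*I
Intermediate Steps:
X(o, u) = -12 (X(o, u) = -2*6 = -12)
f(b) = 15 (f(b) = 8 - (-3 + 2*(-2)) = 8 - (-3 - 4) = 8 - 1*(-7) = 8 + 7 = 15)
G(l) = 15/l
√(-250838 + (-151861 + G(96))/(-55074 + 114432)) = √(-250838 + (-151861 + 15/96)/(-55074 + 114432)) = √(-250838 + (-151861 + 15*(1/96))/59358) = √(-250838 + (-151861 + 5/32)*(1/59358)) = √(-250838 - 4859547/32*1/59358) = √(-250838 - 1619849/633152) = √(-158820201225/633152) = 45*I*√775905308997/79144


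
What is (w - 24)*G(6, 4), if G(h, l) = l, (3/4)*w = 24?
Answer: 32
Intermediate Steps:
w = 32 (w = (4/3)*24 = 32)
(w - 24)*G(6, 4) = (32 - 24)*4 = 8*4 = 32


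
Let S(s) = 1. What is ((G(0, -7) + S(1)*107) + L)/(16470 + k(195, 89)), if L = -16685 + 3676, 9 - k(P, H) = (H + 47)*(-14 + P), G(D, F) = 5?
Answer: 12897/8137 ≈ 1.5850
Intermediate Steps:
k(P, H) = 9 - (-14 + P)*(47 + H) (k(P, H) = 9 - (H + 47)*(-14 + P) = 9 - (47 + H)*(-14 + P) = 9 - (-14 + P)*(47 + H))
L = -13009
((G(0, -7) + S(1)*107) + L)/(16470 + k(195, 89)) = ((5 + 1*107) - 13009)/(16470 + (667 - 47*195 + 14*89 - 1*89*195)) = ((5 + 107) - 13009)/(16470 + (667 - 9165 + 1246 - 17355)) = (112 - 13009)/(16470 - 24607) = -12897/(-8137) = -12897*(-1/8137) = 12897/8137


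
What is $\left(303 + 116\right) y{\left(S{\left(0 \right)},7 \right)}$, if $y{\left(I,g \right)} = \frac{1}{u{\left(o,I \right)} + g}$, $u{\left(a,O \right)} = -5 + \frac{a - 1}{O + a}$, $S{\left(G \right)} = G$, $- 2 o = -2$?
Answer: $\frac{419}{2} \approx 209.5$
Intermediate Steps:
$o = 1$ ($o = \left(- \frac{1}{2}\right) \left(-2\right) = 1$)
$u{\left(a,O \right)} = -5 + \frac{-1 + a}{O + a}$
$y{\left(I,g \right)} = \frac{1}{g + \frac{-5 - 5 I}{1 + I}}$ ($y{\left(I,g \right)} = \frac{1}{\frac{-1 - 5 I - 4}{I + 1} + g} = \frac{1}{\frac{-1 - 5 I - 4}{1 + I} + g} = \frac{1}{\frac{-5 - 5 I}{1 + I} + g} = \frac{1}{g + \frac{-5 - 5 I}{1 + I}}$)
$\left(303 + 116\right) y{\left(S{\left(0 \right)},7 \right)} = \frac{303 + 116}{-5 + 7} = \frac{419}{2}$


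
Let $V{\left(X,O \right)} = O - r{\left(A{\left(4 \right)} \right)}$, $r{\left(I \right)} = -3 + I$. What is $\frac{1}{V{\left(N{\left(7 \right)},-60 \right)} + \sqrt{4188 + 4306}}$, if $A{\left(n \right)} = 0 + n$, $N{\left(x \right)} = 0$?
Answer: $\frac{61}{4773} + \frac{\sqrt{8494}}{4773} \approx 0.032089$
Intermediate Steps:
$A{\left(n \right)} = n$
$V{\left(X,O \right)} = -1 + O$ ($V{\left(X,O \right)} = O - \left(-3 + 4\right) = O - 1 = -1 + O$)
$\frac{1}{V{\left(N{\left(7 \right)},-60 \right)} + \sqrt{4188 + 4306}} = \frac{1}{\left(-1 - 60\right) + \sqrt{4188 + 4306}} = \frac{1}{-61 + \sqrt{8494}}$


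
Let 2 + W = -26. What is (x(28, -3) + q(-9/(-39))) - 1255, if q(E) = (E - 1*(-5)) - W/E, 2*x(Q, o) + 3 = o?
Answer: -44126/39 ≈ -1131.4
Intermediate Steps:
W = -28 (W = -2 - 26 = -28)
x(Q, o) = -3/2 + o/2
q(E) = 5 + E + 28/E (q(E) = (E - 1*(-5)) - (-28)/E = (E + 5) + 28/E = (5 + E) + 28/E = 5 + E + 28/E)
(x(28, -3) + q(-9/(-39))) - 1255 = ((-3/2 + (½)*(-3)) + (5 - 9/(-39) + 28/((-9/(-39))))) - 1255 = ((-3/2 - 3/2) + (5 - 9*(-1/39) + 28/((-9*(-1/39))))) - 1255 = (-3 + (5 + 3/13 + 28/(3/13))) - 1255 = (-3 + (5 + 3/13 + 28*(13/3))) - 1255 = (-3 + (5 + 3/13 + 364/3)) - 1255 = (-3 + 4936/39) - 1255 = 4819/39 - 1255 = -44126/39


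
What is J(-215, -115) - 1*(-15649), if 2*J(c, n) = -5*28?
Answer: 15579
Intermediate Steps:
J(c, n) = -70 (J(c, n) = (-5*28)/2 = (1/2)*(-140) = -70)
J(-215, -115) - 1*(-15649) = -70 - 1*(-15649) = -70 + 15649 = 15579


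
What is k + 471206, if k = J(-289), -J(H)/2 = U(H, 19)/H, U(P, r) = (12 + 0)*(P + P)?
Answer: 471158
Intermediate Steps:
U(P, r) = 24*P (U(P, r) = 12*(2*P) = 24*P)
J(H) = -48 (J(H) = -2*24*H/H = -2*24 = -48)
k = -48
k + 471206 = -48 + 471206 = 471158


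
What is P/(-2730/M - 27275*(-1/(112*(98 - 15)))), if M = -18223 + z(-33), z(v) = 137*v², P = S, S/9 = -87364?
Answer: -13675553793216/50668981 ≈ -2.6990e+5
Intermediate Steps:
S = -786276 (S = 9*(-87364) = -786276)
P = -786276
M = 130970 (M = -18223 + 137*(-33)² = -18223 + 137*1089 = -18223 + 149193 = 130970)
P/(-2730/M - 27275*(-1/(112*(98 - 15)))) = -786276/(-2730/130970 - 27275*(-1/(112*(98 - 15)))) = -786276/(-2730*1/130970 - 27275/((-112*83))) = -786276/(-39/1871 - 27275/(-9296)) = -786276/(-39/1871 - 27275*(-1/9296)) = -786276/(-39/1871 + 27275/9296) = -786276/50668981/17392816 = -786276*17392816/50668981 = -13675553793216/50668981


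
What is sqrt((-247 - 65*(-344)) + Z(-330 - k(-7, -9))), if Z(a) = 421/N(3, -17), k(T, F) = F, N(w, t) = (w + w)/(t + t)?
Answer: sqrt(177546)/3 ≈ 140.45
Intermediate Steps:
N(w, t) = w/t (N(w, t) = (2*w)/((2*t)) = (2*w)*(1/(2*t)) = w/t)
Z(a) = -7157/3 (Z(a) = 421/((3/(-17))) = 421/((3*(-1/17))) = 421/(-3/17) = 421*(-17/3) = -7157/3)
sqrt((-247 - 65*(-344)) + Z(-330 - k(-7, -9))) = sqrt((-247 - 65*(-344)) - 7157/3) = sqrt((-247 + 22360) - 7157/3) = sqrt(22113 - 7157/3) = sqrt(59182/3) = sqrt(177546)/3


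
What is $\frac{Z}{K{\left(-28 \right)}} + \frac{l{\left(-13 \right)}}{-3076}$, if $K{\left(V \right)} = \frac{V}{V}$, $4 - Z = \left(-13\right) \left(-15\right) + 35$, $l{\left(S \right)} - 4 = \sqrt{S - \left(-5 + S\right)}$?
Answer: $- \frac{173795}{769} - \frac{\sqrt{5}}{3076} \approx -226.0$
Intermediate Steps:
$l{\left(S \right)} = 4 + \sqrt{5}$ ($l{\left(S \right)} = 4 + \sqrt{S - \left(-5 + S\right)} = 4 + \sqrt{5}$)
$Z = -226$ ($Z = 4 - \left(\left(-13\right) \left(-15\right) + 35\right) = 4 - \left(195 + 35\right) = 4 - 230 = -226$)
$K{\left(V \right)} = 1$
$\frac{Z}{K{\left(-28 \right)}} + \frac{l{\left(-13 \right)}}{-3076} = - \frac{226}{1} + \frac{4 + \sqrt{5}}{-3076} = \left(-226\right) 1 + \left(4 + \sqrt{5}\right) \left(- \frac{1}{3076}\right) = -226 - \left(\frac{1}{769} + \frac{\sqrt{5}}{3076}\right) = - \frac{173795}{769} - \frac{\sqrt{5}}{3076}$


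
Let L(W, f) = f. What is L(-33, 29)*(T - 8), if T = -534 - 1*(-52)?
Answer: -14210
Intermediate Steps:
T = -482 (T = -534 + 52 = -482)
L(-33, 29)*(T - 8) = 29*(-482 - 8) = 29*(-490) = -14210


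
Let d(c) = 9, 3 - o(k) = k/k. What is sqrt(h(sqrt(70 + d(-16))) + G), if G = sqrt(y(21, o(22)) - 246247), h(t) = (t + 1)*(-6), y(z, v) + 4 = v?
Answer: sqrt(-6 - 6*sqrt(79) + 3*I*sqrt(27361)) ≈ 14.84 + 16.72*I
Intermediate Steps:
o(k) = 2 (o(k) = 3 - k/k = 3 - 1*1 = 3 - 1 = 2)
y(z, v) = -4 + v
h(t) = -6 - 6*t (h(t) = (1 + t)*(-6) = -6 - 6*t)
G = 3*I*sqrt(27361) (G = sqrt((-4 + 2) - 246247) = sqrt(-2 - 246247) = sqrt(-246249) = 3*I*sqrt(27361) ≈ 496.23*I)
sqrt(h(sqrt(70 + d(-16))) + G) = sqrt((-6 - 6*sqrt(70 + 9)) + 3*I*sqrt(27361)) = sqrt((-6 - 6*sqrt(79)) + 3*I*sqrt(27361)) = sqrt(-6 - 6*sqrt(79) + 3*I*sqrt(27361))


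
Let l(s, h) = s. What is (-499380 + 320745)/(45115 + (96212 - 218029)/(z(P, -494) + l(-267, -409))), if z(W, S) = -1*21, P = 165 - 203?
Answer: -51446880/13114937 ≈ -3.9228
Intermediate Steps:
P = -38
z(W, S) = -21
(-499380 + 320745)/(45115 + (96212 - 218029)/(z(P, -494) + l(-267, -409))) = (-499380 + 320745)/(45115 + (96212 - 218029)/(-21 - 267)) = -178635/(45115 - 121817/(-288)) = -178635/(45115 - 121817*(-1/288)) = -178635/(45115 + 121817/288) = -178635/13114937/288 = -178635*288/13114937 = -51446880/13114937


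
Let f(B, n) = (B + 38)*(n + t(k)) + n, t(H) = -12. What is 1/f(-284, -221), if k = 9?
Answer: 1/57097 ≈ 1.7514e-5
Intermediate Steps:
f(B, n) = n + (-12 + n)*(38 + B) (f(B, n) = (B + 38)*(n - 12) + n = (38 + B)*(-12 + n) + n = (-12 + n)*(38 + B) + n = n + (-12 + n)*(38 + B))
1/f(-284, -221) = 1/(-456 - 12*(-284) + 39*(-221) - 284*(-221)) = 1/(-456 + 3408 - 8619 + 62764) = 1/57097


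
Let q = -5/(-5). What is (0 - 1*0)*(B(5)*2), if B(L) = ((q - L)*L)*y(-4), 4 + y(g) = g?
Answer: 0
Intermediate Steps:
y(g) = -4 + g
q = 1 (q = -5*(-⅕) = 1)
B(L) = -8*L*(1 - L) (B(L) = ((1 - L)*L)*(-4 - 4) = (L*(1 - L))*(-8) = -8*L*(1 - L))
(0 - 1*0)*(B(5)*2) = (0 - 1*0)*((8*5*(-1 + 5))*2) = (0 + 0)*((8*5*4)*2) = 0*(160*2) = 0*320 = 0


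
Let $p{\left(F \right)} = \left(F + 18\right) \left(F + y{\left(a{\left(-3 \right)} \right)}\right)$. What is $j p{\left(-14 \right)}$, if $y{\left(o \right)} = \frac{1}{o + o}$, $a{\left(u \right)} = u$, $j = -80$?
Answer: $\frac{13600}{3} \approx 4533.3$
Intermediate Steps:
$y{\left(o \right)} = \frac{1}{2 o}$
$p{\left(F \right)} = \left(18 + F\right) \left(- \frac{1}{6} + F\right)$ ($p{\left(F \right)} = \left(F + 18\right) \left(F + \frac{1}{2 \left(-3\right)}\right) = \left(18 + F\right) \left(F + \frac{1}{2} \left(- \frac{1}{3}\right)\right) = \left(18 + F\right) \left(F - \frac{1}{6}\right) = \left(18 + F\right) \left(- \frac{1}{6} + F\right)$)
$j p{\left(-14 \right)} = - 80 \left(-3 + \left(-14\right)^{2} + \frac{107}{6} \left(-14\right)\right) = - 80 \left(-3 + 196 - \frac{749}{3}\right) = \left(-80\right) \left(- \frac{170}{3}\right) = \frac{13600}{3}$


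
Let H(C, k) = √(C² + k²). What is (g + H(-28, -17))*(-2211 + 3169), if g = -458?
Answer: -438764 + 958*√1073 ≈ -4.0738e+5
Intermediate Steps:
(g + H(-28, -17))*(-2211 + 3169) = (-458 + √((-28)² + (-17)²))*(-2211 + 3169) = (-458 + √(784 + 289))*958 = (-458 + √1073)*958 = -438764 + 958*√1073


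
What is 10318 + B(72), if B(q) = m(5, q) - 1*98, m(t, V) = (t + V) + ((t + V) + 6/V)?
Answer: 124489/12 ≈ 10374.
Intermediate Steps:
m(t, V) = 2*V + 2*t + 6/V (m(t, V) = (V + t) + ((V + t) + 6/V) = (V + t) + (V + t + 6/V) = 2*V + 2*t + 6/V)
B(q) = -98 + 2*(3 + q*(5 + q))/q (B(q) = 2*(3 + q*(q + 5))/q - 1*98 = 2*(3 + q*(5 + q))/q - 98 = -98 + 2*(3 + q*(5 + q))/q)
10318 + B(72) = 10318 + (-88 + 2*72 + 6/72) = 10318 + (-88 + 144 + 6*(1/72)) = 10318 + (-88 + 144 + 1/12) = 10318 + 673/12 = 124489/12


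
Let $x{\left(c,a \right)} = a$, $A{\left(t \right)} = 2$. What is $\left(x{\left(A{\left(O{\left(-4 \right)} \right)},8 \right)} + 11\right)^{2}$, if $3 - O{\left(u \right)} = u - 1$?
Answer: $361$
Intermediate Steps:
$O{\left(u \right)} = 4 - u$ ($O{\left(u \right)} = 3 - \left(u - 1\right) = 3 - \left(-1 + u\right) = 4 - u$)
$\left(x{\left(A{\left(O{\left(-4 \right)} \right)},8 \right)} + 11\right)^{2} = \left(8 + 11\right)^{2} = 19^{2} = 361$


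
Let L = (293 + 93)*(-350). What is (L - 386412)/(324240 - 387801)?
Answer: 521512/63561 ≈ 8.2049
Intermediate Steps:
L = -135100 (L = 386*(-350) = -135100)
(L - 386412)/(324240 - 387801) = (-135100 - 386412)/(324240 - 387801) = -521512/(-63561) = -521512*(-1/63561) = 521512/63561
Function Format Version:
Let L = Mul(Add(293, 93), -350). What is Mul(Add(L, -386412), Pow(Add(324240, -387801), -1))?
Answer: Rational(521512, 63561) ≈ 8.2049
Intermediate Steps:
L = -135100 (L = Mul(386, -350) = -135100)
Mul(Add(L, -386412), Pow(Add(324240, -387801), -1)) = Mul(Add(-135100, -386412), Pow(Add(324240, -387801), -1)) = Mul(-521512, Pow(-63561, -1)) = Mul(-521512, Rational(-1, 63561)) = Rational(521512, 63561)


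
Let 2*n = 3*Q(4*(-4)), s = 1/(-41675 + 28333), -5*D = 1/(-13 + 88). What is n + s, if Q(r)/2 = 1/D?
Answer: -15009751/13342 ≈ -1125.0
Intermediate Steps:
D = -1/375 (D = -1/(5*(-13 + 88)) = -1/5/75 = -1/5*1/75 = -1/375 ≈ -0.0026667)
s = -1/13342 (s = 1/(-13342) = -1/13342 ≈ -7.4951e-5)
Q(r) = -750 (Q(r) = 2/(-1/375) = 2*(-375) = -750)
n = -1125 (n = (3*(-750))/2 = (1/2)*(-2250) = -1125)
n + s = -1125 - 1/13342 = -15009751/13342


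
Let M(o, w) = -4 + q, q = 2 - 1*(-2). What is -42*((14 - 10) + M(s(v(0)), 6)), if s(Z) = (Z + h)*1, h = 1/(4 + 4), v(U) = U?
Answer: -168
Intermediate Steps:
h = ⅛ (h = 1/8 = ⅛ ≈ 0.12500)
q = 4 (q = 2 + 2 = 4)
s(Z) = ⅛ + Z (s(Z) = (Z + ⅛)*1 = (⅛ + Z)*1 = ⅛ + Z)
M(o, w) = 0 (M(o, w) = -4 + 4 = 0)
-42*((14 - 10) + M(s(v(0)), 6)) = -42*((14 - 10) + 0) = -42*(4 + 0) = -42*4 = -168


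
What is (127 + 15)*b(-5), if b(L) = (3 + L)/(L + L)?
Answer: 142/5 ≈ 28.400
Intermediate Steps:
b(L) = (3 + L)/(2*L) (b(L) = (3 + L)/((2*L)) = (3 + L)*(1/(2*L)) = (3 + L)/(2*L))
(127 + 15)*b(-5) = (127 + 15)*((1/2)*(3 - 5)/(-5)) = 142*((1/2)*(-1/5)*(-2)) = 142*(1/5) = 142/5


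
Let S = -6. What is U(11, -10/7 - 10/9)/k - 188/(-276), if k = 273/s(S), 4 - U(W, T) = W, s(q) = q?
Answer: 749/897 ≈ 0.83501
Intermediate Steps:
U(W, T) = 4 - W
k = -91/2 (k = 273/(-6) = 273*(-⅙) = -91/2 ≈ -45.500)
U(11, -10/7 - 10/9)/k - 188/(-276) = (4 - 1*11)/(-91/2) - 188/(-276) = (4 - 11)*(-2/91) - 188*(-1/276) = -7*(-2/91) + 47/69 = 2/13 + 47/69 = 749/897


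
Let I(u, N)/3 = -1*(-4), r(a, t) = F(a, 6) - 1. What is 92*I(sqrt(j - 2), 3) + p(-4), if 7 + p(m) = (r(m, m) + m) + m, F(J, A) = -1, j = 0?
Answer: 1087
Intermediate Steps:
r(a, t) = -2 (r(a, t) = -1 - 1 = -2)
I(u, N) = 12 (I(u, N) = 3*(-1*(-4)) = 3*4 = 12)
p(m) = -9 + 2*m (p(m) = -7 + ((-2 + m) + m) = -7 + (-2 + 2*m) = -9 + 2*m)
92*I(sqrt(j - 2), 3) + p(-4) = 92*12 + (-9 + 2*(-4)) = 1104 + (-9 - 8) = 1104 - 17 = 1087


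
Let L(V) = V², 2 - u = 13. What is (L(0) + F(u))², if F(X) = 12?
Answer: 144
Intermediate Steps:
u = -11 (u = 2 - 1*13 = 2 - 13 = -11)
(L(0) + F(u))² = (0² + 12)² = (0 + 12)² = 12² = 144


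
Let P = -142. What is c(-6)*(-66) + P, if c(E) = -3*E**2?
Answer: 6986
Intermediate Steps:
c(-6)*(-66) + P = -3*(-6)**2*(-66) - 142 = -3*36*(-66) - 142 = -108*(-66) - 142 = 7128 - 142 = 6986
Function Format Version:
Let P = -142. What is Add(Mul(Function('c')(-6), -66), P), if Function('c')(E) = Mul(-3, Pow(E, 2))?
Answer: 6986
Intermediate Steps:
Add(Mul(Function('c')(-6), -66), P) = Add(Mul(Mul(-3, Pow(-6, 2)), -66), -142) = Add(Mul(Mul(-3, 36), -66), -142) = Add(Mul(-108, -66), -142) = Add(7128, -142) = 6986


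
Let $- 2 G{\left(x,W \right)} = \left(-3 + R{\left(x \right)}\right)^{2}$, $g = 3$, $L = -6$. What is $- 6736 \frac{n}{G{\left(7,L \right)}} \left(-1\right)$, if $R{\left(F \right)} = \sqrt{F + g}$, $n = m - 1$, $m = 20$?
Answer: $-4863392 - 1535808 \sqrt{10} \approx -9.72 \cdot 10^{6}$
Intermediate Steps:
$n = 19$ ($n = 20 - 1 = 19$)
$R{\left(F \right)} = \sqrt{3 + F}$ ($R{\left(F \right)} = \sqrt{F + 3} = \sqrt{3 + F}$)
$G{\left(x,W \right)} = - \frac{\left(-3 + \sqrt{3 + x}\right)^{2}}{2}$
$- 6736 \frac{n}{G{\left(7,L \right)}} \left(-1\right) = - 6736 \frac{19}{\left(- \frac{1}{2}\right) \left(-3 + \sqrt{3 + 7}\right)^{2}} \left(-1\right) = - 6736 \frac{19}{\left(- \frac{1}{2}\right) \left(-3 + \sqrt{10}\right)^{2}} \left(-1\right) = - 6736 \cdot 19 \left(- \frac{2}{\left(-3 + \sqrt{10}\right)^{2}}\right) \left(-1\right) = - 6736 - \frac{38}{\left(-3 + \sqrt{10}\right)^{2}} \left(-1\right) = - 6736 \frac{38}{\left(-3 + \sqrt{10}\right)^{2}} = - \frac{255968}{\left(-3 + \sqrt{10}\right)^{2}}$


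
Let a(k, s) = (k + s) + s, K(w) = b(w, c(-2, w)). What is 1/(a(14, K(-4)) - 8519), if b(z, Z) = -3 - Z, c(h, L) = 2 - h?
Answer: -1/8519 ≈ -0.00011738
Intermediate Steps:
K(w) = -7 (K(w) = -3 - (2 - 1*(-2)) = -3 - (2 + 2) = -3 - 1*4 = -3 - 4 = -7)
a(k, s) = k + 2*s
1/(a(14, K(-4)) - 8519) = 1/((14 + 2*(-7)) - 8519) = 1/((14 - 14) - 8519) = 1/(0 - 8519) = 1/(-8519) = -1/8519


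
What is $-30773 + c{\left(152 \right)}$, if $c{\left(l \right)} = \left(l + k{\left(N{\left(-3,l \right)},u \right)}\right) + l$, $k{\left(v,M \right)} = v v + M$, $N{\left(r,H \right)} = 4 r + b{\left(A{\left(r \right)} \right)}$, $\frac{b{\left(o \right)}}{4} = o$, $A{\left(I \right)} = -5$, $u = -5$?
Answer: $-29450$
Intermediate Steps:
$b{\left(o \right)} = 4 o$
$N{\left(r,H \right)} = -20 + 4 r$ ($N{\left(r,H \right)} = 4 r + 4 \left(-5\right) = 4 r - 20 = -20 + 4 r$)
$k{\left(v,M \right)} = M + v^{2}$ ($k{\left(v,M \right)} = v^{2} + M = M + v^{2}$)
$c{\left(l \right)} = 1019 + 2 l$ ($c{\left(l \right)} = \left(l - \left(5 - \left(-20 + 4 \left(-3\right)\right)^{2}\right)\right) + l = \left(l - \left(5 - \left(-20 - 12\right)^{2}\right)\right) + l = \left(l - \left(5 - \left(-32\right)^{2}\right)\right) + l = \left(l + \left(-5 + 1024\right)\right) + l = \left(l + 1019\right) + l = \left(1019 + l\right) + l = 1019 + 2 l$)
$-30773 + c{\left(152 \right)} = -30773 + \left(1019 + 2 \cdot 152\right) = -30773 + \left(1019 + 304\right) = -30773 + 1323 = -29450$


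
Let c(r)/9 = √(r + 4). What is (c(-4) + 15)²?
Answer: 225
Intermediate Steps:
c(r) = 9*√(4 + r) (c(r) = 9*√(r + 4) = 9*√(4 + r))
(c(-4) + 15)² = (9*√(4 - 4) + 15)² = (9*√0 + 15)² = (9*0 + 15)² = (0 + 15)² = 15² = 225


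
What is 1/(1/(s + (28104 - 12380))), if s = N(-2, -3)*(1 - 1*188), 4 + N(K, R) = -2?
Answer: 16846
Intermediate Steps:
N(K, R) = -6 (N(K, R) = -4 - 2 = -6)
s = 1122 (s = -6*(1 - 1*188) = -6*(1 - 188) = -6*(-187) = 1122)
1/(1/(s + (28104 - 12380))) = 1/(1/(1122 + (28104 - 12380))) = 1/(1/(1122 + 15724)) = 1/(1/16846) = 16846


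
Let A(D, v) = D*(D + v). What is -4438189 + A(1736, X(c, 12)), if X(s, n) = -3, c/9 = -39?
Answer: -1429701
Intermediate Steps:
c = -351 (c = 9*(-39) = -351)
-4438189 + A(1736, X(c, 12)) = -4438189 + 1736*(1736 - 3) = -4438189 + 1736*1733 = -4438189 + 3008488 = -1429701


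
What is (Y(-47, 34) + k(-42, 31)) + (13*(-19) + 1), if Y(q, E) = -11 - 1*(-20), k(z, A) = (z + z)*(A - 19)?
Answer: -1245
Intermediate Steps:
k(z, A) = 2*z*(-19 + A) (k(z, A) = (2*z)*(-19 + A) = 2*z*(-19 + A))
Y(q, E) = 9 (Y(q, E) = -11 + 20 = 9)
(Y(-47, 34) + k(-42, 31)) + (13*(-19) + 1) = (9 + 2*(-42)*(-19 + 31)) + (13*(-19) + 1) = (9 + 2*(-42)*12) + (-247 + 1) = (9 - 1008) - 246 = -999 - 246 = -1245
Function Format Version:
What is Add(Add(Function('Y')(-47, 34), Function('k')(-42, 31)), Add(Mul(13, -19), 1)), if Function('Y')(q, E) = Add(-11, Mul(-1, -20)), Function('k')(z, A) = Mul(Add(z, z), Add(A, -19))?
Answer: -1245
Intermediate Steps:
Function('k')(z, A) = Mul(2, z, Add(-19, A)) (Function('k')(z, A) = Mul(Mul(2, z), Add(-19, A)) = Mul(2, z, Add(-19, A)))
Function('Y')(q, E) = 9 (Function('Y')(q, E) = Add(-11, 20) = 9)
Add(Add(Function('Y')(-47, 34), Function('k')(-42, 31)), Add(Mul(13, -19), 1)) = Add(Add(9, Mul(2, -42, Add(-19, 31))), Add(Mul(13, -19), 1)) = Add(Add(9, Mul(2, -42, 12)), Add(-247, 1)) = Add(Add(9, -1008), -246) = Add(-999, -246) = -1245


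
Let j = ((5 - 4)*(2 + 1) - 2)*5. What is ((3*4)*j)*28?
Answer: 1680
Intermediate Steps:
j = 5 (j = (1*3 - 2)*5 = (3 - 2)*5 = 1*5 = 5)
((3*4)*j)*28 = ((3*4)*5)*28 = (12*5)*28 = 60*28 = 1680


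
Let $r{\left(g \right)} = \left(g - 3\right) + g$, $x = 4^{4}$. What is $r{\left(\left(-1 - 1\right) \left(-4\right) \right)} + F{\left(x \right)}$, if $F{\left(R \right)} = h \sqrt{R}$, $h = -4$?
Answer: $-51$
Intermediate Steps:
$x = 256$
$r{\left(g \right)} = -3 + 2 g$ ($r{\left(g \right)} = \left(g - 3\right) + g = \left(-3 + g\right) + g = -3 + 2 g$)
$F{\left(R \right)} = - 4 \sqrt{R}$
$r{\left(\left(-1 - 1\right) \left(-4\right) \right)} + F{\left(x \right)} = \left(-3 + 2 \left(-1 - 1\right) \left(-4\right)\right) - 4 \sqrt{256} = \left(-3 + 2 \left(\left(-2\right) \left(-4\right)\right)\right) - 64 = \left(-3 + 2 \cdot 8\right) - 64 = \left(-3 + 16\right) - 64 = 13 - 64 = -51$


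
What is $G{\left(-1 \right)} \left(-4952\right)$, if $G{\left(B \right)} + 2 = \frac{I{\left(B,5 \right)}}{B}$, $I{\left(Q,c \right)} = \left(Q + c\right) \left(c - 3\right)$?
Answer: $49520$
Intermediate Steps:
$I{\left(Q,c \right)} = \left(-3 + c\right) \left(Q + c\right)$ ($I{\left(Q,c \right)} = \left(Q + c\right) \left(-3 + c\right) = \left(-3 + c\right) \left(Q + c\right)$)
$G{\left(B \right)} = -2 + \frac{10 + 2 B}{B}$ ($G{\left(B \right)} = -2 + \frac{5^{2} - 3 B - 15 + B 5}{B} = -2 + \frac{25 - 3 B - 15 + 5 B}{B} = -2 + \frac{10 + 2 B}{B}$)
$G{\left(-1 \right)} \left(-4952\right) = \frac{10}{-1} \left(-4952\right) = 10 \left(-1\right) \left(-4952\right) = \left(-10\right) \left(-4952\right) = 49520$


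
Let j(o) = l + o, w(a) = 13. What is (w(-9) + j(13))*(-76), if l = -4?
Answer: -1672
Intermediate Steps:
j(o) = -4 + o
(w(-9) + j(13))*(-76) = (13 + (-4 + 13))*(-76) = (13 + 9)*(-76) = 22*(-76) = -1672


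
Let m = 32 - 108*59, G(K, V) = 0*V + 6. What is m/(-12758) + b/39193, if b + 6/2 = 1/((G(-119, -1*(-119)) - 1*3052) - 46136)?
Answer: 6109519497107/12296097413754 ≈ 0.49687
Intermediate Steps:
G(K, V) = 6 (G(K, V) = 0 + 6 = 6)
m = -6340 (m = 32 - 6372 = -6340)
b = -147547/49182 (b = -3 + 1/((6 - 1*3052) - 46136) = -3 + 1/((6 - 3052) - 46136) = -3 + 1/(-3046 - 46136) = -3 + 1/(-49182) = -3 - 1/49182 = -147547/49182 ≈ -3.0000)
m/(-12758) + b/39193 = -6340/(-12758) - 147547/49182/39193 = -6340*(-1/12758) - 147547/49182*1/39193 = 3170/6379 - 147547/1927590126 = 6109519497107/12296097413754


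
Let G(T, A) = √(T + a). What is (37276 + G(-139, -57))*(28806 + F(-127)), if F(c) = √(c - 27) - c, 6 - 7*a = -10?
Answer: (28933 + I*√154)*(260932 + I*√6699)/7 ≈ 1.0785e+9 + 8.0088e+5*I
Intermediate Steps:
a = 16/7 (a = 6/7 - ⅐*(-10) = 6/7 + 10/7 = 16/7 ≈ 2.2857)
G(T, A) = √(16/7 + T) (G(T, A) = √(T + 16/7) = √(16/7 + T))
F(c) = √(-27 + c) - c
(37276 + G(-139, -57))*(28806 + F(-127)) = (37276 + √(112 + 49*(-139))/7)*(28806 + (√(-27 - 127) - 1*(-127))) = (37276 + √(112 - 6811)/7)*(28806 + (√(-154) + 127)) = (37276 + √(-6699)/7)*(28806 + (I*√154 + 127)) = (37276 + (I*√6699)/7)*(28806 + (127 + I*√154)) = (37276 + I*√6699/7)*(28933 + I*√154) = (28933 + I*√154)*(37276 + I*√6699/7)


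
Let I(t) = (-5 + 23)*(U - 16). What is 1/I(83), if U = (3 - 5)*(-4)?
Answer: -1/144 ≈ -0.0069444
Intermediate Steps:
U = 8 (U = -2*(-4) = 8)
I(t) = -144 (I(t) = (-5 + 23)*(8 - 16) = 18*(-8) = -144)
1/I(83) = 1/(-144) = -1/144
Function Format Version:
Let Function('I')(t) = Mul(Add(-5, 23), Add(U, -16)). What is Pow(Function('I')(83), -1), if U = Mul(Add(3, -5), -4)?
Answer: Rational(-1, 144) ≈ -0.0069444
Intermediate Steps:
U = 8 (U = Mul(-2, -4) = 8)
Function('I')(t) = -144 (Function('I')(t) = Mul(Add(-5, 23), Add(8, -16)) = Mul(18, -8) = -144)
Pow(Function('I')(83), -1) = Pow(-144, -1) = Rational(-1, 144)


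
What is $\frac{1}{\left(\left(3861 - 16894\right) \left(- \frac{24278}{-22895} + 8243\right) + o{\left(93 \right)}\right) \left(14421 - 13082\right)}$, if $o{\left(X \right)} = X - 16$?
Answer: $- \frac{22895}{3293870147401496} \approx -6.9508 \cdot 10^{-12}$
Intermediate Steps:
$o{\left(X \right)} = -16 + X$
$\frac{1}{\left(\left(3861 - 16894\right) \left(- \frac{24278}{-22895} + 8243\right) + o{\left(93 \right)}\right) \left(14421 - 13082\right)} = \frac{1}{\left(\left(3861 - 16894\right) \left(- \frac{24278}{-22895} + 8243\right) + \left(-16 + 93\right)\right) \left(14421 - 13082\right)} = \frac{1}{\left(- 13033 \left(\left(-24278\right) \left(- \frac{1}{22895}\right) + 8243\right) + 77\right) 1339} = \frac{1}{\left(- 13033 \left(\frac{24278}{22895} + 8243\right) + 77\right) 1339} = \frac{1}{\left(\left(-13033\right) \frac{188747763}{22895} + 77\right) 1339} = \frac{1}{\left(- \frac{2459949595179}{22895} + 77\right) 1339} = \frac{1}{\left(- \frac{2459947832264}{22895}\right) 1339} = \frac{1}{- \frac{3293870147401496}{22895}} = - \frac{22895}{3293870147401496}$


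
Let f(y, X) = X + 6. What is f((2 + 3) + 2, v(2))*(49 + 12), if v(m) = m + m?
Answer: 610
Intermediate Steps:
v(m) = 2*m
f(y, X) = 6 + X
f((2 + 3) + 2, v(2))*(49 + 12) = (6 + 2*2)*(49 + 12) = (6 + 4)*61 = 10*61 = 610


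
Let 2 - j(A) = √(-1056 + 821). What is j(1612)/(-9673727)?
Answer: -2/9673727 + I*√235/9673727 ≈ -2.0675e-7 + 1.5847e-6*I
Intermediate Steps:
j(A) = 2 - I*√235 (j(A) = 2 - √(-1056 + 821) = 2 - √(-235) = 2 - I*√235)
j(1612)/(-9673727) = (2 - I*√235)/(-9673727) = (2 - I*√235)*(-1/9673727) = -2/9673727 + I*√235/9673727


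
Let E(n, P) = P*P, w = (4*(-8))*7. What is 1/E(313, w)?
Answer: 1/50176 ≈ 1.9930e-5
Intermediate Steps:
w = -224 (w = -32*7 = -224)
E(n, P) = P²
1/E(313, w) = 1/((-224)²) = 1/50176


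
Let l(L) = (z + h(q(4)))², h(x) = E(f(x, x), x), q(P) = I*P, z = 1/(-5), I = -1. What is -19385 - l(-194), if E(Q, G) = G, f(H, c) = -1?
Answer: -485066/25 ≈ -19403.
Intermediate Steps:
z = -⅕ ≈ -0.20000
q(P) = -P
h(x) = x
l(L) = 441/25 (l(L) = (-⅕ - 1*4)² = (-⅕ - 4)² = (-21/5)² = 441/25)
-19385 - l(-194) = -19385 - 1*441/25 = -19385 - 441/25 = -485066/25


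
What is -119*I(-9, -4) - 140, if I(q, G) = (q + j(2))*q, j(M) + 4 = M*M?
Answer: -9779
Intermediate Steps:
j(M) = -4 + M² (j(M) = -4 + M*M = -4 + M²)
I(q, G) = q² (I(q, G) = (q + (-4 + 2²))*q = (q + (-4 + 4))*q = (q + 0)*q = q*q = q²)
-119*I(-9, -4) - 140 = -119*(-9)² - 140 = -119*81 - 140 = -9639 - 140 = -9779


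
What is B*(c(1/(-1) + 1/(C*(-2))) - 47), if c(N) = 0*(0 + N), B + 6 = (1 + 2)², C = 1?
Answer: -141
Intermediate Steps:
B = 3 (B = -6 + (1 + 2)² = -6 + 3² = -6 + 9 = 3)
c(N) = 0 (c(N) = 0*N = 0)
B*(c(1/(-1) + 1/(C*(-2))) - 47) = 3*(0 - 47) = 3*(-47) = -141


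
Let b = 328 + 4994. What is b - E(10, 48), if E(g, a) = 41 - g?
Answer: 5291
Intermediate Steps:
b = 5322
b - E(10, 48) = 5322 - (41 - 1*10) = 5322 - (41 - 10) = 5322 - 1*31 = 5322 - 31 = 5291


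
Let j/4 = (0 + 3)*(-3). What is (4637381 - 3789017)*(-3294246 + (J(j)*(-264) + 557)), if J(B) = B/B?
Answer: -2794471142892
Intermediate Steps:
j = -36 (j = 4*((0 + 3)*(-3)) = 4*(3*(-3)) = 4*(-9) = -36)
J(B) = 1
(4637381 - 3789017)*(-3294246 + (J(j)*(-264) + 557)) = (4637381 - 3789017)*(-3294246 + (1*(-264) + 557)) = 848364*(-3294246 + (-264 + 557)) = 848364*(-3294246 + 293) = 848364*(-3293953) = -2794471142892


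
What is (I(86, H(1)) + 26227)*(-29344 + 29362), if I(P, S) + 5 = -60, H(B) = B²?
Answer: 470916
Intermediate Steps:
I(P, S) = -65 (I(P, S) = -5 - 60 = -65)
(I(86, H(1)) + 26227)*(-29344 + 29362) = (-65 + 26227)*(-29344 + 29362) = 26162*18 = 470916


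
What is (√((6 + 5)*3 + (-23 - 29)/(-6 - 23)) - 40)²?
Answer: (1160 - √29261)²/841 ≈ 1162.9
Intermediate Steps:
(√((6 + 5)*3 + (-23 - 29)/(-6 - 23)) - 40)² = (√(11*3 - 52/(-29)) - 40)² = (√(33 - 52*(-1/29)) - 40)² = (√(33 + 52/29) - 40)² = (√(1009/29) - 40)² = (√29261/29 - 40)² = (-40 + √29261/29)²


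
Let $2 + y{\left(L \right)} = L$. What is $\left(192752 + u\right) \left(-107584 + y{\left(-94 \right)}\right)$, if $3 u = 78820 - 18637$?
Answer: $-22915703840$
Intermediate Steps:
$u = 20061$ ($u = \frac{78820 - 18637}{3} = \frac{1}{3} \cdot 60183 = 20061$)
$y{\left(L \right)} = -2 + L$
$\left(192752 + u\right) \left(-107584 + y{\left(-94 \right)}\right) = \left(192752 + 20061\right) \left(-107584 - 96\right) = 212813 \left(-107584 - 96\right) = 212813 \left(-107680\right) = -22915703840$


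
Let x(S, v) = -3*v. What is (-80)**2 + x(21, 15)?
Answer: 6355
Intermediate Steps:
(-80)**2 + x(21, 15) = (-80)**2 - 3*15 = 6400 - 45 = 6355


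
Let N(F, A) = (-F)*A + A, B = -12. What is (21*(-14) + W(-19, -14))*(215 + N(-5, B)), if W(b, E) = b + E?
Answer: -46761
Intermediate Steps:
N(F, A) = A - A*F (N(F, A) = -A*F + A = A - A*F)
W(b, E) = E + b
(21*(-14) + W(-19, -14))*(215 + N(-5, B)) = (21*(-14) + (-14 - 19))*(215 - 12*(1 - 1*(-5))) = (-294 - 33)*(215 - 12*(1 + 5)) = -327*(215 - 12*6) = -327*(215 - 72) = -327*143 = -46761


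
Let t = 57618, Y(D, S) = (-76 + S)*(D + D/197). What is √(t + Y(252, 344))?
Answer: 3*√541156242/197 ≈ 354.26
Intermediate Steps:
Y(D, S) = 198*D*(-76 + S)/197 (Y(D, S) = (-76 + S)*(D + D*(1/197)) = (-76 + S)*(D + D/197) = (-76 + S)*(198*D/197) = 198*D*(-76 + S)/197)
√(t + Y(252, 344)) = √(57618 + (198/197)*252*(-76 + 344)) = √(57618 + (198/197)*252*268) = √(57618 + 13372128/197) = √(24722874/197) = 3*√541156242/197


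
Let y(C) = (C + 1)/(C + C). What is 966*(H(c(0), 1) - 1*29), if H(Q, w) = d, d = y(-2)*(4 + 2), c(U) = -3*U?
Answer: -26565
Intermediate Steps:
y(C) = (1 + C)/(2*C) (y(C) = (1 + C)/((2*C)) = (1 + C)*(1/(2*C)) = (1 + C)/(2*C))
d = 3/2 (d = ((½)*(1 - 2)/(-2))*(4 + 2) = ((½)*(-½)*(-1))*6 = (¼)*6 = 3/2 ≈ 1.5000)
H(Q, w) = 3/2
966*(H(c(0), 1) - 1*29) = 966*(3/2 - 1*29) = 966*(3/2 - 29) = 966*(-55/2) = -26565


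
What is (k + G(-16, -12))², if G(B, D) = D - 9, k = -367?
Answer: 150544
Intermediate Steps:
G(B, D) = -9 + D
(k + G(-16, -12))² = (-367 + (-9 - 12))² = (-367 - 21)² = (-388)² = 150544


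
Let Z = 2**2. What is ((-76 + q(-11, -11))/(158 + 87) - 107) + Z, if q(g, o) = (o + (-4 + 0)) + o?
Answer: -25337/245 ≈ -103.42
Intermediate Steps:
q(g, o) = -4 + 2*o (q(g, o) = (o - 4) + o = (-4 + o) + o = -4 + 2*o)
Z = 4
((-76 + q(-11, -11))/(158 + 87) - 107) + Z = ((-76 + (-4 + 2*(-11)))/(158 + 87) - 107) + 4 = ((-76 + (-4 - 22))/245 - 107) + 4 = ((-76 - 26)*(1/245) - 107) + 4 = (-102*1/245 - 107) + 4 = (-102/245 - 107) + 4 = -26317/245 + 4 = -25337/245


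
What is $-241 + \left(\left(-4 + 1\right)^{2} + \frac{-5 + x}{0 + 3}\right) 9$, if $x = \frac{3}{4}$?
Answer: $- \frac{691}{4} \approx -172.75$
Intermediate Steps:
$x = \frac{3}{4}$ ($x = 3 \cdot \frac{1}{4} = \frac{3}{4} \approx 0.75$)
$-241 + \left(\left(-4 + 1\right)^{2} + \frac{-5 + x}{0 + 3}\right) 9 = -241 + \left(\left(-4 + 1\right)^{2} + \frac{-5 + \frac{3}{4}}{0 + 3}\right) 9 = -241 + \left(\left(-3\right)^{2} - \frac{17}{4 \cdot 3}\right) 9 = -241 + \left(9 - \frac{17}{12}\right) 9 = -241 + \frac{91}{12} \cdot 9 = -241 + \frac{273}{4} = - \frac{691}{4}$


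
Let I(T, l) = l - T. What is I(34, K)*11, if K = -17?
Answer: -561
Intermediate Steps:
I(34, K)*11 = (-17 - 1*34)*11 = (-17 - 34)*11 = -51*11 = -561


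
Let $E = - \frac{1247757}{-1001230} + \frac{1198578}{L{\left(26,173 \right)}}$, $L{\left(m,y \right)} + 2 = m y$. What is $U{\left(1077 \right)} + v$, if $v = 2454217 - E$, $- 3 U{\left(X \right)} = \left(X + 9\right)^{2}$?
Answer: $\frac{2319207615692597}{1125382520} \approx 2.0608 \cdot 10^{6}$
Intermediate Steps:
$U{\left(X \right)} = - \frac{\left(9 + X\right)^{2}}{3}$ ($U{\left(X \right)} = - \frac{\left(X + 9\right)^{2}}{3} = - \frac{\left(9 + X\right)^{2}}{3}$)
$L{\left(m,y \right)} = -2 + m y$
$E = \frac{301415541603}{1125382520}$ ($E = - \frac{1247757}{-1001230} + \frac{1198578}{-2 + 26 \cdot 173} = \left(-1247757\right) \left(- \frac{1}{1001230}\right) + \frac{1198578}{-2 + 4498} = \frac{1247757}{1001230} + \frac{1198578}{4496} = \frac{1247757}{1001230} + 1198578 \cdot \frac{1}{4496} = \frac{1247757}{1001230} + \frac{599289}{2248} = \frac{301415541603}{1125382520} \approx 267.83$)
$v = \frac{2761631496545237}{1125382520}$ ($v = 2454217 - \frac{301415541603}{1125382520} = \frac{2761631496545237}{1125382520} \approx 2.4539 \cdot 10^{6}$)
$U{\left(1077 \right)} + v = - \frac{\left(9 + 1077\right)^{2}}{3} + \frac{2761631496545237}{1125382520} = - \frac{1086^{2}}{3} + \frac{2761631496545237}{1125382520} = \left(- \frac{1}{3}\right) 1179396 + \frac{2761631496545237}{1125382520} = -393132 + \frac{2761631496545237}{1125382520} = \frac{2319207615692597}{1125382520}$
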